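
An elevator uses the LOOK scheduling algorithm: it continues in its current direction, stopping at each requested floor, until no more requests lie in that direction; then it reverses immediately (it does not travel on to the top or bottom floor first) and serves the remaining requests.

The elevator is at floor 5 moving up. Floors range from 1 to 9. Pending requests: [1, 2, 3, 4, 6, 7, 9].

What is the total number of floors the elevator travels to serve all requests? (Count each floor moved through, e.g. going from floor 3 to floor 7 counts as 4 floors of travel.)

Answer: 12

Derivation:
Start at floor 5 moving up, LOOK stop order: [6, 7, 9, 4, 3, 2, 1]
  5 → 6: |6-5| = 1, total = 1
  6 → 7: |7-6| = 1, total = 2
  7 → 9: |9-7| = 2, total = 4
  9 → 4: |4-9| = 5, total = 9
  4 → 3: |3-4| = 1, total = 10
  3 → 2: |2-3| = 1, total = 11
  2 → 1: |1-2| = 1, total = 12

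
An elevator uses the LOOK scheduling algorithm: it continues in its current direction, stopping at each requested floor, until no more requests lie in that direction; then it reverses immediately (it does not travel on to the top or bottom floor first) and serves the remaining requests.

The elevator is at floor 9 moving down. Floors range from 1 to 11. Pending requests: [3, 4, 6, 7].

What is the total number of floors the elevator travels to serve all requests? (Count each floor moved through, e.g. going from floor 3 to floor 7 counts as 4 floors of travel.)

Answer: 6

Derivation:
Start at floor 9 moving down, LOOK stop order: [7, 6, 4, 3]
  9 → 7: |7-9| = 2, total = 2
  7 → 6: |6-7| = 1, total = 3
  6 → 4: |4-6| = 2, total = 5
  4 → 3: |3-4| = 1, total = 6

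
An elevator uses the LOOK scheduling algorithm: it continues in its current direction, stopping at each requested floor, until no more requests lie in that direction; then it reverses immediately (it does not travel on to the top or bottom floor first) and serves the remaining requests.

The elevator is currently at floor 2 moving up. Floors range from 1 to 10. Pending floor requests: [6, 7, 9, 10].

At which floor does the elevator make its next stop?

Answer: 6

Derivation:
Current floor: 2, direction: up
Requests above: [6, 7, 9, 10]
Requests below: []
Moving up and requests lie above → nearest above is min([6, 7, 9, 10]) = 6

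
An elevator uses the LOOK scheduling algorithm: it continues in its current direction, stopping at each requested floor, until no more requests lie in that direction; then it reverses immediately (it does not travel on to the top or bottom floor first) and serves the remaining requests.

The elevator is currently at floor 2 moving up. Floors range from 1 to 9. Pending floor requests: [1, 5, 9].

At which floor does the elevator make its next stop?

Current floor: 2, direction: up
Requests above: [5, 9]
Requests below: [1]
Moving up and requests lie above → nearest above is min([5, 9]) = 5

Answer: 5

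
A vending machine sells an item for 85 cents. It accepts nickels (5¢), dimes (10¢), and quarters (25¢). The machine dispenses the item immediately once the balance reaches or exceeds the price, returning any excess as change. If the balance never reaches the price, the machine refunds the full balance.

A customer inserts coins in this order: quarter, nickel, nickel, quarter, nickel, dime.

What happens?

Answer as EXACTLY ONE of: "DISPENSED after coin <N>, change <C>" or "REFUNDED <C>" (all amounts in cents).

Answer: REFUNDED 75

Derivation:
Price: 85¢
Coin 1 (quarter, 25¢): balance = 25¢
Coin 2 (nickel, 5¢): balance = 30¢
Coin 3 (nickel, 5¢): balance = 35¢
Coin 4 (quarter, 25¢): balance = 60¢
Coin 5 (nickel, 5¢): balance = 65¢
Coin 6 (dime, 10¢): balance = 75¢
All coins inserted, balance 75¢ < price 85¢ → REFUND 75¢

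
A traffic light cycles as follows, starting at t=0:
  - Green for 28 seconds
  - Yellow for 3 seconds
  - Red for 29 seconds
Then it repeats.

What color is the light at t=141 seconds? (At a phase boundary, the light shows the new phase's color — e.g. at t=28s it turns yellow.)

Answer: green

Derivation:
Cycle length = 28 + 3 + 29 = 60s
t = 141, phase_t = 141 mod 60 = 21
21 < 28 (green end) → GREEN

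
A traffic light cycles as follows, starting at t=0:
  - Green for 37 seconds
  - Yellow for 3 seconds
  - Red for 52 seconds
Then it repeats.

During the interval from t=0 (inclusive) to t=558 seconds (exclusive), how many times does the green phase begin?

Answer: 7

Derivation:
Cycle = 37+3+52 = 92s
green phase starts at t = k*92 + 0 for k=0,1,2,...
Need k*92+0 < 558 → k < 6.065
k ∈ {0, ..., 6} → 7 starts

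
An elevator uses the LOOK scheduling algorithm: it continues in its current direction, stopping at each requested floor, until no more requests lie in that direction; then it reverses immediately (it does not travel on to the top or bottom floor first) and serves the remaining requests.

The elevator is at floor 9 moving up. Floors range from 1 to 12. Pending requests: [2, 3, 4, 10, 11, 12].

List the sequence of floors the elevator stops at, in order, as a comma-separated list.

Answer: 10, 11, 12, 4, 3, 2

Derivation:
Current: 9, moving UP
Serve above first (ascending): [10, 11, 12]
Then reverse, serve below (descending): [4, 3, 2]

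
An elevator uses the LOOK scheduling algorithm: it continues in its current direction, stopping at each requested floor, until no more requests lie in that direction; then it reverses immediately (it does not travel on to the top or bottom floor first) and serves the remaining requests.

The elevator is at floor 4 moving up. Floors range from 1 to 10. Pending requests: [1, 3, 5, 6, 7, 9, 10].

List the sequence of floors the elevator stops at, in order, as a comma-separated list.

Answer: 5, 6, 7, 9, 10, 3, 1

Derivation:
Current: 4, moving UP
Serve above first (ascending): [5, 6, 7, 9, 10]
Then reverse, serve below (descending): [3, 1]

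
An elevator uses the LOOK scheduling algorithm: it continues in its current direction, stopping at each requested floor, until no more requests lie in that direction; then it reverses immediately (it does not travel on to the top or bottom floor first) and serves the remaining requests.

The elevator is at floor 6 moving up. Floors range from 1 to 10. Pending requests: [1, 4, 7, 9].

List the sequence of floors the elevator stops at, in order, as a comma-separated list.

Answer: 7, 9, 4, 1

Derivation:
Current: 6, moving UP
Serve above first (ascending): [7, 9]
Then reverse, serve below (descending): [4, 1]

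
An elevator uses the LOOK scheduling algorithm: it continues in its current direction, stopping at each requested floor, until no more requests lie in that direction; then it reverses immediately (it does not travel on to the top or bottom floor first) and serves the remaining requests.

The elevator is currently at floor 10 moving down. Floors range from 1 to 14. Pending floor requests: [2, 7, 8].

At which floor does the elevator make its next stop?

Answer: 8

Derivation:
Current floor: 10, direction: down
Requests above: []
Requests below: [2, 7, 8]
Moving down and requests lie below → nearest below is max([2, 7, 8]) = 8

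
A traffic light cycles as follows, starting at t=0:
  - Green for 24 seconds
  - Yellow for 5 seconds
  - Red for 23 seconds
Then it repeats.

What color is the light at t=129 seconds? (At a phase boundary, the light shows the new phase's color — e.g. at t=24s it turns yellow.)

Cycle length = 24 + 5 + 23 = 52s
t = 129, phase_t = 129 mod 52 = 25
24 <= 25 < 29 (yellow end) → YELLOW

Answer: yellow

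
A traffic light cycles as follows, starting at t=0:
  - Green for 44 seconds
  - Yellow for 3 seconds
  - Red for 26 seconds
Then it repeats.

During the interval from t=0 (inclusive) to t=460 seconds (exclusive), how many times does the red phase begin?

Answer: 6

Derivation:
Cycle = 44+3+26 = 73s
red phase starts at t = k*73 + 47 for k=0,1,2,...
Need k*73+47 < 460 → k < 5.658
k ∈ {0, ..., 5} → 6 starts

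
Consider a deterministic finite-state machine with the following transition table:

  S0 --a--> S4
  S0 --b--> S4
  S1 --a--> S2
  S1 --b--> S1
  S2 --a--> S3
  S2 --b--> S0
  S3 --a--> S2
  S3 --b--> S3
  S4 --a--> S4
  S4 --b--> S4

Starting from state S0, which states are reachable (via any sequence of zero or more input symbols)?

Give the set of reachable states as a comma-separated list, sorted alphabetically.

BFS from S0:
  visit S0: S0--a-->S4 (new), S0--b-->S4 (seen)
  visit S4: S4--a-->S4 (seen), S4--b-->S4 (seen)

Answer: S0, S4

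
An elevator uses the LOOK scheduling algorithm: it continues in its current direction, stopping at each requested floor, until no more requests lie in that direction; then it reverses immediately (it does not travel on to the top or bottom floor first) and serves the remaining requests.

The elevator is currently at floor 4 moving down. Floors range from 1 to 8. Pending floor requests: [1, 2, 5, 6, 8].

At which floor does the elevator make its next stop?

Answer: 2

Derivation:
Current floor: 4, direction: down
Requests above: [5, 6, 8]
Requests below: [1, 2]
Moving down and requests lie below → nearest below is max([1, 2]) = 2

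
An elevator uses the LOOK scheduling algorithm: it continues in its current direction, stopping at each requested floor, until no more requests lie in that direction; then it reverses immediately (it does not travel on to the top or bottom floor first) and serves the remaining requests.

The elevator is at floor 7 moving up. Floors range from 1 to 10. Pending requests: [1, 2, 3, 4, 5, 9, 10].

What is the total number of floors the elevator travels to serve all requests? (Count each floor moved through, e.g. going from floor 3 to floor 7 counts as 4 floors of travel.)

Answer: 12

Derivation:
Start at floor 7 moving up, LOOK stop order: [9, 10, 5, 4, 3, 2, 1]
  7 → 9: |9-7| = 2, total = 2
  9 → 10: |10-9| = 1, total = 3
  10 → 5: |5-10| = 5, total = 8
  5 → 4: |4-5| = 1, total = 9
  4 → 3: |3-4| = 1, total = 10
  3 → 2: |2-3| = 1, total = 11
  2 → 1: |1-2| = 1, total = 12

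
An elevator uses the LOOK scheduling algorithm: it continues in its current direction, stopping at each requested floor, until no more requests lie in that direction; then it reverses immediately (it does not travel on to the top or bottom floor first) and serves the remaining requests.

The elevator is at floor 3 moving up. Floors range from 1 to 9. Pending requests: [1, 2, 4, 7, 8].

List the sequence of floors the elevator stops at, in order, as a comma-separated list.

Current: 3, moving UP
Serve above first (ascending): [4, 7, 8]
Then reverse, serve below (descending): [2, 1]

Answer: 4, 7, 8, 2, 1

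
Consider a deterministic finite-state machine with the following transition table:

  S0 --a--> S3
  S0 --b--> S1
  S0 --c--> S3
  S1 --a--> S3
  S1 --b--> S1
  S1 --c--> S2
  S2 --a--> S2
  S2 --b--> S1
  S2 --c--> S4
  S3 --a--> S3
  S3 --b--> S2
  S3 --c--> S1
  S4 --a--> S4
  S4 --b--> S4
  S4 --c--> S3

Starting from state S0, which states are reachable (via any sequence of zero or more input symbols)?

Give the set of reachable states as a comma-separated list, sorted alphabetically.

BFS from S0:
  visit S0: S0--a-->S3 (new), S0--b-->S1 (new), S0--c-->S3 (seen)
  visit S3: S3--a-->S3 (seen), S3--b-->S2 (new), S3--c-->S1 (seen)
  visit S1: S1--a-->S3 (seen), S1--b-->S1 (seen), S1--c-->S2 (seen)
  visit S2: S2--a-->S2 (seen), S2--b-->S1 (seen), S2--c-->S4 (new)
  visit S4: S4--a-->S4 (seen), S4--b-->S4 (seen), S4--c-->S3 (seen)

Answer: S0, S1, S2, S3, S4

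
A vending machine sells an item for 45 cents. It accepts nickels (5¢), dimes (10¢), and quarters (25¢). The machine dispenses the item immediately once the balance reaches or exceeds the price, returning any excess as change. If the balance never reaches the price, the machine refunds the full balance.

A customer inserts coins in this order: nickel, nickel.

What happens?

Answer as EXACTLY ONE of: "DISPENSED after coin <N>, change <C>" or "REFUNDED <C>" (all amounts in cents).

Price: 45¢
Coin 1 (nickel, 5¢): balance = 5¢
Coin 2 (nickel, 5¢): balance = 10¢
All coins inserted, balance 10¢ < price 45¢ → REFUND 10¢

Answer: REFUNDED 10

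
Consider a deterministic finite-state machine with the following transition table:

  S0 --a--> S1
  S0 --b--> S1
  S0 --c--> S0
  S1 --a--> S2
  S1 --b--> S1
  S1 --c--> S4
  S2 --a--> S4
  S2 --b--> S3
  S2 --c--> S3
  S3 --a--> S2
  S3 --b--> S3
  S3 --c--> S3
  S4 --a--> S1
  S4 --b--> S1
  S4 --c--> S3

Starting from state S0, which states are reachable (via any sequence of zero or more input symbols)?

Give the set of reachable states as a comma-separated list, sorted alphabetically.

Answer: S0, S1, S2, S3, S4

Derivation:
BFS from S0:
  visit S0: S0--a-->S1 (new), S0--b-->S1 (seen), S0--c-->S0 (seen)
  visit S1: S1--a-->S2 (new), S1--b-->S1 (seen), S1--c-->S4 (new)
  visit S2: S2--a-->S4 (seen), S2--b-->S3 (new), S2--c-->S3 (seen)
  visit S4: S4--a-->S1 (seen), S4--b-->S1 (seen), S4--c-->S3 (seen)
  visit S3: S3--a-->S2 (seen), S3--b-->S3 (seen), S3--c-->S3 (seen)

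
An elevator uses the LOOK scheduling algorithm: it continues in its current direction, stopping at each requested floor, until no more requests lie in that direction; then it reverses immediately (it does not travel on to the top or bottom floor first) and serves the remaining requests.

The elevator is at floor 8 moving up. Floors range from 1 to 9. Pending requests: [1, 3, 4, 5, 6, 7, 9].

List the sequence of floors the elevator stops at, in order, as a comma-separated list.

Answer: 9, 7, 6, 5, 4, 3, 1

Derivation:
Current: 8, moving UP
Serve above first (ascending): [9]
Then reverse, serve below (descending): [7, 6, 5, 4, 3, 1]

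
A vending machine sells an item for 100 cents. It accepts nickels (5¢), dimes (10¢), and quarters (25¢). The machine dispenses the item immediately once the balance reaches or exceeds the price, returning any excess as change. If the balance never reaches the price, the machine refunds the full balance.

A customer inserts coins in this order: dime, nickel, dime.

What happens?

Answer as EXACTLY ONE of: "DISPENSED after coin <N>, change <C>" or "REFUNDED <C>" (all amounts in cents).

Answer: REFUNDED 25

Derivation:
Price: 100¢
Coin 1 (dime, 10¢): balance = 10¢
Coin 2 (nickel, 5¢): balance = 15¢
Coin 3 (dime, 10¢): balance = 25¢
All coins inserted, balance 25¢ < price 100¢ → REFUND 25¢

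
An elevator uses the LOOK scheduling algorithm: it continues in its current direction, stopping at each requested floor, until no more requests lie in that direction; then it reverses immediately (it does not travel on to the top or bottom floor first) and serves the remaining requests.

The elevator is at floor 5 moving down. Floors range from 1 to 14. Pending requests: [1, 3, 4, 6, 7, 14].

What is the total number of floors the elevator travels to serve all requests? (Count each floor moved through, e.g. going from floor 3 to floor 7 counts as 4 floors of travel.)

Answer: 17

Derivation:
Start at floor 5 moving down, LOOK stop order: [4, 3, 1, 6, 7, 14]
  5 → 4: |4-5| = 1, total = 1
  4 → 3: |3-4| = 1, total = 2
  3 → 1: |1-3| = 2, total = 4
  1 → 6: |6-1| = 5, total = 9
  6 → 7: |7-6| = 1, total = 10
  7 → 14: |14-7| = 7, total = 17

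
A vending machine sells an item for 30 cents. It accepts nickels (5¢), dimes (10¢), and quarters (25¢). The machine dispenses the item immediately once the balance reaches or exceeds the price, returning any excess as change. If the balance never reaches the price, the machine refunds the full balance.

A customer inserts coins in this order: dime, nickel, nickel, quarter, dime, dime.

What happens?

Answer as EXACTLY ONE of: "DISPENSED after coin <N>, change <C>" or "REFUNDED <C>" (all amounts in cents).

Answer: DISPENSED after coin 4, change 15

Derivation:
Price: 30¢
Coin 1 (dime, 10¢): balance = 10¢
Coin 2 (nickel, 5¢): balance = 15¢
Coin 3 (nickel, 5¢): balance = 20¢
Coin 4 (quarter, 25¢): balance = 45¢
  → balance >= price → DISPENSE, change = 45 - 30 = 15¢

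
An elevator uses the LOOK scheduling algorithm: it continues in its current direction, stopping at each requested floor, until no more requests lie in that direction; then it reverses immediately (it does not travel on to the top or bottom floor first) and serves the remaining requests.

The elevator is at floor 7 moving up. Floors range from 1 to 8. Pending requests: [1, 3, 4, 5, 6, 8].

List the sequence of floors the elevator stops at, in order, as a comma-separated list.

Current: 7, moving UP
Serve above first (ascending): [8]
Then reverse, serve below (descending): [6, 5, 4, 3, 1]

Answer: 8, 6, 5, 4, 3, 1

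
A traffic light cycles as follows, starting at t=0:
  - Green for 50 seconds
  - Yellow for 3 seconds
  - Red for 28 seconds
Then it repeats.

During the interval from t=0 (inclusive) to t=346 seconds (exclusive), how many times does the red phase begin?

Cycle = 50+3+28 = 81s
red phase starts at t = k*81 + 53 for k=0,1,2,...
Need k*81+53 < 346 → k < 3.617
k ∈ {0, ..., 3} → 4 starts

Answer: 4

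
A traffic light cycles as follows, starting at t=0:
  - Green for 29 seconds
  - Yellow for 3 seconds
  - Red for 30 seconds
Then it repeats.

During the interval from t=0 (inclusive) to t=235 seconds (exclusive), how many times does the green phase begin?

Cycle = 29+3+30 = 62s
green phase starts at t = k*62 + 0 for k=0,1,2,...
Need k*62+0 < 235 → k < 3.790
k ∈ {0, ..., 3} → 4 starts

Answer: 4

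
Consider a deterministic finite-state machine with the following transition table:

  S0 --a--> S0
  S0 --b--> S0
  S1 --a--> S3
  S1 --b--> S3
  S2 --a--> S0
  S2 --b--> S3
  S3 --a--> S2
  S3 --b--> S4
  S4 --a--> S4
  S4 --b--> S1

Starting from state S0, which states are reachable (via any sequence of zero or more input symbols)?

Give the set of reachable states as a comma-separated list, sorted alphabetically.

Answer: S0

Derivation:
BFS from S0:
  visit S0: S0--a-->S0 (seen), S0--b-->S0 (seen)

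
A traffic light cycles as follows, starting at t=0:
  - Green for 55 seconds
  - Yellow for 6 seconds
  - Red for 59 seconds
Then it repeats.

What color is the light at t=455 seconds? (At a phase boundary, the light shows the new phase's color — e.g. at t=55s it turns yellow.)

Answer: red

Derivation:
Cycle length = 55 + 6 + 59 = 120s
t = 455, phase_t = 455 mod 120 = 95
95 >= 61 → RED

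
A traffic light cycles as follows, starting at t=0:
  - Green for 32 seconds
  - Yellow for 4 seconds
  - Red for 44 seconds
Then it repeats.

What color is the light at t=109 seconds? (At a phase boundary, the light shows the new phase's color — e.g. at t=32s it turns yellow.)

Cycle length = 32 + 4 + 44 = 80s
t = 109, phase_t = 109 mod 80 = 29
29 < 32 (green end) → GREEN

Answer: green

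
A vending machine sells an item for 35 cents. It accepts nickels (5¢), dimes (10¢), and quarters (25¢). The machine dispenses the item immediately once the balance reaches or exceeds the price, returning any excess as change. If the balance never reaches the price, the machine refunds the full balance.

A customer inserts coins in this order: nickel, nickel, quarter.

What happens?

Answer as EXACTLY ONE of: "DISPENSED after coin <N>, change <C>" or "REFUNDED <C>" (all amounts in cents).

Price: 35¢
Coin 1 (nickel, 5¢): balance = 5¢
Coin 2 (nickel, 5¢): balance = 10¢
Coin 3 (quarter, 25¢): balance = 35¢
  → balance >= price → DISPENSE, change = 35 - 35 = 0¢

Answer: DISPENSED after coin 3, change 0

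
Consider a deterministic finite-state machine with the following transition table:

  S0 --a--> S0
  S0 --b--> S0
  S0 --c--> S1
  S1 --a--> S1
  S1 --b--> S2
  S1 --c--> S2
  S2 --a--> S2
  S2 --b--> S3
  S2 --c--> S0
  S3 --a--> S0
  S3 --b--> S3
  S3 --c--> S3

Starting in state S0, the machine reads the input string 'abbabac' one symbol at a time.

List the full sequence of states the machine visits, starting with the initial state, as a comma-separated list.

Start: S0
  read 'a': S0 --a--> S0
  read 'b': S0 --b--> S0
  read 'b': S0 --b--> S0
  read 'a': S0 --a--> S0
  read 'b': S0 --b--> S0
  read 'a': S0 --a--> S0
  read 'c': S0 --c--> S1

Answer: S0, S0, S0, S0, S0, S0, S0, S1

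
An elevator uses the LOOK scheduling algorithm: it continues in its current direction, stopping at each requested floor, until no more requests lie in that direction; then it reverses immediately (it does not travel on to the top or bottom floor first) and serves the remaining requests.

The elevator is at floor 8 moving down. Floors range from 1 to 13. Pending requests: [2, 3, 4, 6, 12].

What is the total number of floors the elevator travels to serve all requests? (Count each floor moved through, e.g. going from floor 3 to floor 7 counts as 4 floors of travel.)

Answer: 16

Derivation:
Start at floor 8 moving down, LOOK stop order: [6, 4, 3, 2, 12]
  8 → 6: |6-8| = 2, total = 2
  6 → 4: |4-6| = 2, total = 4
  4 → 3: |3-4| = 1, total = 5
  3 → 2: |2-3| = 1, total = 6
  2 → 12: |12-2| = 10, total = 16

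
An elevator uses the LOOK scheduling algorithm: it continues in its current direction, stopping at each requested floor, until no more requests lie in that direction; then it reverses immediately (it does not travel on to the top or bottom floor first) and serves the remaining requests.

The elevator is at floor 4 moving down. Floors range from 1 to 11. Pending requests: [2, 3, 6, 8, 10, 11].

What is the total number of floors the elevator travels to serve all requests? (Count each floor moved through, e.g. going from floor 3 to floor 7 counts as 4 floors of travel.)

Start at floor 4 moving down, LOOK stop order: [3, 2, 6, 8, 10, 11]
  4 → 3: |3-4| = 1, total = 1
  3 → 2: |2-3| = 1, total = 2
  2 → 6: |6-2| = 4, total = 6
  6 → 8: |8-6| = 2, total = 8
  8 → 10: |10-8| = 2, total = 10
  10 → 11: |11-10| = 1, total = 11

Answer: 11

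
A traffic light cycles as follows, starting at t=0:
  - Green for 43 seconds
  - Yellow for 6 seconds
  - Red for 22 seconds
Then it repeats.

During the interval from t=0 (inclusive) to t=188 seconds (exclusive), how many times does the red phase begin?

Cycle = 43+6+22 = 71s
red phase starts at t = k*71 + 49 for k=0,1,2,...
Need k*71+49 < 188 → k < 1.958
k ∈ {0, ..., 1} → 2 starts

Answer: 2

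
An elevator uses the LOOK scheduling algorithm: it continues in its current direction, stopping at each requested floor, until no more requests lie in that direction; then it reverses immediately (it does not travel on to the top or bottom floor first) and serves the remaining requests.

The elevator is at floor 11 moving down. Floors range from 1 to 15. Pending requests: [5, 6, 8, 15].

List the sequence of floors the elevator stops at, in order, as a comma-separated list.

Answer: 8, 6, 5, 15

Derivation:
Current: 11, moving DOWN
Serve below first (descending): [8, 6, 5]
Then reverse, serve above (ascending): [15]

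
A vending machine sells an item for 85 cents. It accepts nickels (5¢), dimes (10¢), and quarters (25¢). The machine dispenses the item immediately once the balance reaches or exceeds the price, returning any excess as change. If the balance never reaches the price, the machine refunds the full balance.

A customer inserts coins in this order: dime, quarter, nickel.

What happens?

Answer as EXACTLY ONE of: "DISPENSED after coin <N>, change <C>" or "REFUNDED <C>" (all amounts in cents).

Price: 85¢
Coin 1 (dime, 10¢): balance = 10¢
Coin 2 (quarter, 25¢): balance = 35¢
Coin 3 (nickel, 5¢): balance = 40¢
All coins inserted, balance 40¢ < price 85¢ → REFUND 40¢

Answer: REFUNDED 40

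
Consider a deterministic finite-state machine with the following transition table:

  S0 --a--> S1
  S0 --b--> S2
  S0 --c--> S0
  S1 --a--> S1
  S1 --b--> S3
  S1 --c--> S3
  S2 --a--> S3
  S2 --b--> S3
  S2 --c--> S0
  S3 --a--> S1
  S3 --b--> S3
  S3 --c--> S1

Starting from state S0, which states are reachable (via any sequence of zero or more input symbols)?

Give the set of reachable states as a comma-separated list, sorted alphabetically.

BFS from S0:
  visit S0: S0--a-->S1 (new), S0--b-->S2 (new), S0--c-->S0 (seen)
  visit S1: S1--a-->S1 (seen), S1--b-->S3 (new), S1--c-->S3 (seen)
  visit S2: S2--a-->S3 (seen), S2--b-->S3 (seen), S2--c-->S0 (seen)
  visit S3: S3--a-->S1 (seen), S3--b-->S3 (seen), S3--c-->S1 (seen)

Answer: S0, S1, S2, S3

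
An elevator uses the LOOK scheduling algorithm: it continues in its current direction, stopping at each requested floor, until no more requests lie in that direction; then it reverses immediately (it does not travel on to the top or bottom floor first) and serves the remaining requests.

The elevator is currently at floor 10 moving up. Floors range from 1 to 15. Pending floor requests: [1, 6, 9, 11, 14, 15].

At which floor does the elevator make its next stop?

Answer: 11

Derivation:
Current floor: 10, direction: up
Requests above: [11, 14, 15]
Requests below: [1, 6, 9]
Moving up and requests lie above → nearest above is min([11, 14, 15]) = 11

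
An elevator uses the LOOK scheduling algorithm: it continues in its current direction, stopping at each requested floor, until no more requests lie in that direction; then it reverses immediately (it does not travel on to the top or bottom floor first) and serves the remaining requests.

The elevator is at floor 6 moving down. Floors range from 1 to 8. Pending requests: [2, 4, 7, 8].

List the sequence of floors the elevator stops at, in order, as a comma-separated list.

Current: 6, moving DOWN
Serve below first (descending): [4, 2]
Then reverse, serve above (ascending): [7, 8]

Answer: 4, 2, 7, 8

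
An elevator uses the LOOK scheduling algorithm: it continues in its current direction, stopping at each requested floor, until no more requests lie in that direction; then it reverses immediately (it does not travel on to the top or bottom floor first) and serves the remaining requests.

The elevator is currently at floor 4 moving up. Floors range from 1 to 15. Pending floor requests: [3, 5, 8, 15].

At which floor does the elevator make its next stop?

Answer: 5

Derivation:
Current floor: 4, direction: up
Requests above: [5, 8, 15]
Requests below: [3]
Moving up and requests lie above → nearest above is min([5, 8, 15]) = 5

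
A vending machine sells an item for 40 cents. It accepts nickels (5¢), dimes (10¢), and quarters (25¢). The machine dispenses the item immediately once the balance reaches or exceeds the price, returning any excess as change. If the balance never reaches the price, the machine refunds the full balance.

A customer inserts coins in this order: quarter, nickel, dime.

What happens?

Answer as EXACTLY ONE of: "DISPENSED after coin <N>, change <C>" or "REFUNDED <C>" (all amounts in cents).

Answer: DISPENSED after coin 3, change 0

Derivation:
Price: 40¢
Coin 1 (quarter, 25¢): balance = 25¢
Coin 2 (nickel, 5¢): balance = 30¢
Coin 3 (dime, 10¢): balance = 40¢
  → balance >= price → DISPENSE, change = 40 - 40 = 0¢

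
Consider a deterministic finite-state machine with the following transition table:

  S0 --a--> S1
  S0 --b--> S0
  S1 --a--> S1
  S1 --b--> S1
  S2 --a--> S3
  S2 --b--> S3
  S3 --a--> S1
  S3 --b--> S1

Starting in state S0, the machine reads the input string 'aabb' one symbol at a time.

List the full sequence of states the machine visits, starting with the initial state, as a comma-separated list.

Start: S0
  read 'a': S0 --a--> S1
  read 'a': S1 --a--> S1
  read 'b': S1 --b--> S1
  read 'b': S1 --b--> S1

Answer: S0, S1, S1, S1, S1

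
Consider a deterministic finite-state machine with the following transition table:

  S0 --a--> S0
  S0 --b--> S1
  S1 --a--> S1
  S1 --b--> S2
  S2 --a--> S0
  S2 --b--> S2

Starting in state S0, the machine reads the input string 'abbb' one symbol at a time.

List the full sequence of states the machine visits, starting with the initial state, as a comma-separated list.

Start: S0
  read 'a': S0 --a--> S0
  read 'b': S0 --b--> S1
  read 'b': S1 --b--> S2
  read 'b': S2 --b--> S2

Answer: S0, S0, S1, S2, S2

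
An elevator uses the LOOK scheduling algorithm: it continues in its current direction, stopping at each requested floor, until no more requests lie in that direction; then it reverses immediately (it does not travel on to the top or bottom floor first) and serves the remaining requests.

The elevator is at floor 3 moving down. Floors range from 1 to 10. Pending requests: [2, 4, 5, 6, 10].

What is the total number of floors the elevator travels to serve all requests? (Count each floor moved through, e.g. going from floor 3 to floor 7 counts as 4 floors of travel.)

Start at floor 3 moving down, LOOK stop order: [2, 4, 5, 6, 10]
  3 → 2: |2-3| = 1, total = 1
  2 → 4: |4-2| = 2, total = 3
  4 → 5: |5-4| = 1, total = 4
  5 → 6: |6-5| = 1, total = 5
  6 → 10: |10-6| = 4, total = 9

Answer: 9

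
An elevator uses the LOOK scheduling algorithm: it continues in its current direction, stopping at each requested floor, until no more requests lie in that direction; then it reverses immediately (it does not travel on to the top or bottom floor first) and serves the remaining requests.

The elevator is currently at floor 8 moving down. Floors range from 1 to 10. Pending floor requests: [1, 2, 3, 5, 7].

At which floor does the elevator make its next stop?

Current floor: 8, direction: down
Requests above: []
Requests below: [1, 2, 3, 5, 7]
Moving down and requests lie below → nearest below is max([1, 2, 3, 5, 7]) = 7

Answer: 7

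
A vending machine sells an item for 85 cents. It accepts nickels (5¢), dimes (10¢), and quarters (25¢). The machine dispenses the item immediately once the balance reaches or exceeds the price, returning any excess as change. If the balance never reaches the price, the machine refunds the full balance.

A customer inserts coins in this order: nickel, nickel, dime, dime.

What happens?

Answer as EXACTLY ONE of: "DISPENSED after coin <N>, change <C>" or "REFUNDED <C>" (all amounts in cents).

Price: 85¢
Coin 1 (nickel, 5¢): balance = 5¢
Coin 2 (nickel, 5¢): balance = 10¢
Coin 3 (dime, 10¢): balance = 20¢
Coin 4 (dime, 10¢): balance = 30¢
All coins inserted, balance 30¢ < price 85¢ → REFUND 30¢

Answer: REFUNDED 30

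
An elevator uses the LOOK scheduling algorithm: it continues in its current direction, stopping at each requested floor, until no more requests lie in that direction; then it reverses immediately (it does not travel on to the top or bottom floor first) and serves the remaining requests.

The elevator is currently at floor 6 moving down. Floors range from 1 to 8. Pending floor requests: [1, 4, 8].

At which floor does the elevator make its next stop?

Answer: 4

Derivation:
Current floor: 6, direction: down
Requests above: [8]
Requests below: [1, 4]
Moving down and requests lie below → nearest below is max([1, 4]) = 4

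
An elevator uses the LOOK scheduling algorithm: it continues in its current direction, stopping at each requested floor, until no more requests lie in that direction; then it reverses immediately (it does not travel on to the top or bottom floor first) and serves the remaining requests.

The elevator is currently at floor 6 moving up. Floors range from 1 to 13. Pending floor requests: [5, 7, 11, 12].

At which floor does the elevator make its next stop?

Current floor: 6, direction: up
Requests above: [7, 11, 12]
Requests below: [5]
Moving up and requests lie above → nearest above is min([7, 11, 12]) = 7

Answer: 7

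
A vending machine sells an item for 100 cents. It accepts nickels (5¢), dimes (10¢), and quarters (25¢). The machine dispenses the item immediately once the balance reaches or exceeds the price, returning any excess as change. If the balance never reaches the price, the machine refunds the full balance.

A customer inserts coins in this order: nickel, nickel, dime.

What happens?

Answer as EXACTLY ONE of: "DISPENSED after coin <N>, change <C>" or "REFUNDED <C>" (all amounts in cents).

Answer: REFUNDED 20

Derivation:
Price: 100¢
Coin 1 (nickel, 5¢): balance = 5¢
Coin 2 (nickel, 5¢): balance = 10¢
Coin 3 (dime, 10¢): balance = 20¢
All coins inserted, balance 20¢ < price 100¢ → REFUND 20¢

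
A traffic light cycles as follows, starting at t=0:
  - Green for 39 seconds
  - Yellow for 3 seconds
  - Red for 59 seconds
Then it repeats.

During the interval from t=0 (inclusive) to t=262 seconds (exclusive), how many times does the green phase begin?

Answer: 3

Derivation:
Cycle = 39+3+59 = 101s
green phase starts at t = k*101 + 0 for k=0,1,2,...
Need k*101+0 < 262 → k < 2.594
k ∈ {0, ..., 2} → 3 starts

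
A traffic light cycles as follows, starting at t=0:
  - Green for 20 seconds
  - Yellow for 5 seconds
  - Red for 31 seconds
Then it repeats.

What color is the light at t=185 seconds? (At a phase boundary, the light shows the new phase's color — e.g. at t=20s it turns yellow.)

Answer: green

Derivation:
Cycle length = 20 + 5 + 31 = 56s
t = 185, phase_t = 185 mod 56 = 17
17 < 20 (green end) → GREEN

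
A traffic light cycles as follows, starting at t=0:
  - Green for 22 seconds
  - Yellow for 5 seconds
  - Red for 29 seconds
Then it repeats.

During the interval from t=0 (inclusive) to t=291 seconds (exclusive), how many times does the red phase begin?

Cycle = 22+5+29 = 56s
red phase starts at t = k*56 + 27 for k=0,1,2,...
Need k*56+27 < 291 → k < 4.714
k ∈ {0, ..., 4} → 5 starts

Answer: 5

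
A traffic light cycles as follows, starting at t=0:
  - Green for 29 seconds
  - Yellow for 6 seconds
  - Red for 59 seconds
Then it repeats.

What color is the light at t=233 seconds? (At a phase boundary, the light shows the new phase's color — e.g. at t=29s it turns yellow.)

Answer: red

Derivation:
Cycle length = 29 + 6 + 59 = 94s
t = 233, phase_t = 233 mod 94 = 45
45 >= 35 → RED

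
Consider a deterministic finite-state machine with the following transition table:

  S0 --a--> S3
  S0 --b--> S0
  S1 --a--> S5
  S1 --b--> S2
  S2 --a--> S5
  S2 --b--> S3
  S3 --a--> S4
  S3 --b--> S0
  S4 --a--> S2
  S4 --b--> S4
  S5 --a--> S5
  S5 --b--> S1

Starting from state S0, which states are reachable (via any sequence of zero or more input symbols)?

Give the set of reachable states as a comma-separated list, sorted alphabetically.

BFS from S0:
  visit S0: S0--a-->S3 (new), S0--b-->S0 (seen)
  visit S3: S3--a-->S4 (new), S3--b-->S0 (seen)
  visit S4: S4--a-->S2 (new), S4--b-->S4 (seen)
  visit S2: S2--a-->S5 (new), S2--b-->S3 (seen)
  visit S5: S5--a-->S5 (seen), S5--b-->S1 (new)
  visit S1: S1--a-->S5 (seen), S1--b-->S2 (seen)

Answer: S0, S1, S2, S3, S4, S5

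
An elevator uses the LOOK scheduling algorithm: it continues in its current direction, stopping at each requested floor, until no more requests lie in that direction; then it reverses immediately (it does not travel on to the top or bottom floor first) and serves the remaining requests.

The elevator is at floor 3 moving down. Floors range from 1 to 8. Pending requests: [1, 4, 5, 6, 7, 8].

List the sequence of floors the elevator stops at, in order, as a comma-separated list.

Answer: 1, 4, 5, 6, 7, 8

Derivation:
Current: 3, moving DOWN
Serve below first (descending): [1]
Then reverse, serve above (ascending): [4, 5, 6, 7, 8]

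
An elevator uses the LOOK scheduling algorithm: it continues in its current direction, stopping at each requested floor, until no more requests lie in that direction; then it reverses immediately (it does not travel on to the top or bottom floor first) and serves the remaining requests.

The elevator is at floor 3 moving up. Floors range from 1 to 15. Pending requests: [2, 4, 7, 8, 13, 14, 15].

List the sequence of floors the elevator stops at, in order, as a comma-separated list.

Current: 3, moving UP
Serve above first (ascending): [4, 7, 8, 13, 14, 15]
Then reverse, serve below (descending): [2]

Answer: 4, 7, 8, 13, 14, 15, 2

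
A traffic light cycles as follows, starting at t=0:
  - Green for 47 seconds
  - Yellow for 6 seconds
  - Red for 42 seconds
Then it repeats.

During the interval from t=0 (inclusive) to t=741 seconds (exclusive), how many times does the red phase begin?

Answer: 8

Derivation:
Cycle = 47+6+42 = 95s
red phase starts at t = k*95 + 53 for k=0,1,2,...
Need k*95+53 < 741 → k < 7.242
k ∈ {0, ..., 7} → 8 starts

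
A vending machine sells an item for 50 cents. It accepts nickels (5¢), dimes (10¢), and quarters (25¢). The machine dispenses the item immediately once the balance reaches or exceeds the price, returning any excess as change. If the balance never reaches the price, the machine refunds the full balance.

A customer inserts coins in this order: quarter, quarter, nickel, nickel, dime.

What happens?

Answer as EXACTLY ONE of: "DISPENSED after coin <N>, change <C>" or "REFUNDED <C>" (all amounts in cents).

Answer: DISPENSED after coin 2, change 0

Derivation:
Price: 50¢
Coin 1 (quarter, 25¢): balance = 25¢
Coin 2 (quarter, 25¢): balance = 50¢
  → balance >= price → DISPENSE, change = 50 - 50 = 0¢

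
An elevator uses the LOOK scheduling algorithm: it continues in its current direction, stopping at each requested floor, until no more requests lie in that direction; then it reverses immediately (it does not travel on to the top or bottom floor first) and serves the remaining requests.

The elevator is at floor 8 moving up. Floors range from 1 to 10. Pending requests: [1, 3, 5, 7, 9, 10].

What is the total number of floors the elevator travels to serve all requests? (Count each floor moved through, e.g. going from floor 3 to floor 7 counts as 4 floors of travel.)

Start at floor 8 moving up, LOOK stop order: [9, 10, 7, 5, 3, 1]
  8 → 9: |9-8| = 1, total = 1
  9 → 10: |10-9| = 1, total = 2
  10 → 7: |7-10| = 3, total = 5
  7 → 5: |5-7| = 2, total = 7
  5 → 3: |3-5| = 2, total = 9
  3 → 1: |1-3| = 2, total = 11

Answer: 11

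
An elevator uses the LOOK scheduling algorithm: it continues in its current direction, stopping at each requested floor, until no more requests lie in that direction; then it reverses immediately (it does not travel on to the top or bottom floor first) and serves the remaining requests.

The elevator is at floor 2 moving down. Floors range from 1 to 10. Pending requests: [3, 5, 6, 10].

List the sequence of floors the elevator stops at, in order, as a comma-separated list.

Current: 2, moving DOWN
Serve below first (descending): []
Then reverse, serve above (ascending): [3, 5, 6, 10]

Answer: 3, 5, 6, 10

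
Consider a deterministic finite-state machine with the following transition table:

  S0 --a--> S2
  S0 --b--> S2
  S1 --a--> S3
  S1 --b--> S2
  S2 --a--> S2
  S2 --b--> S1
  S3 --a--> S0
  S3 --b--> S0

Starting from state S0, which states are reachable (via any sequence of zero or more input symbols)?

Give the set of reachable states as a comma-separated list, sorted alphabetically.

BFS from S0:
  visit S0: S0--a-->S2 (new), S0--b-->S2 (seen)
  visit S2: S2--a-->S2 (seen), S2--b-->S1 (new)
  visit S1: S1--a-->S3 (new), S1--b-->S2 (seen)
  visit S3: S3--a-->S0 (seen), S3--b-->S0 (seen)

Answer: S0, S1, S2, S3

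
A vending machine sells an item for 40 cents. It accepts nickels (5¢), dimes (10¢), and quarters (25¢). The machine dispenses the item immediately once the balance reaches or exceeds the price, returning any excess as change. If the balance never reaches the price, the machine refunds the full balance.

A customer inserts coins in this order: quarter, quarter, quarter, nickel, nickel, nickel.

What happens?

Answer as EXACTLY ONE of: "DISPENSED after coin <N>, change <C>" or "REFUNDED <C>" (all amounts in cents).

Answer: DISPENSED after coin 2, change 10

Derivation:
Price: 40¢
Coin 1 (quarter, 25¢): balance = 25¢
Coin 2 (quarter, 25¢): balance = 50¢
  → balance >= price → DISPENSE, change = 50 - 40 = 10¢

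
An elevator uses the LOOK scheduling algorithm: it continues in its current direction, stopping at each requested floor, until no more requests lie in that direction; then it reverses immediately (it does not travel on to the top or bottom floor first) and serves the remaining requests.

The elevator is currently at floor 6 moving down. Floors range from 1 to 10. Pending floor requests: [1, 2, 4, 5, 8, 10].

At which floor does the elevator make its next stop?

Answer: 5

Derivation:
Current floor: 6, direction: down
Requests above: [8, 10]
Requests below: [1, 2, 4, 5]
Moving down and requests lie below → nearest below is max([1, 2, 4, 5]) = 5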